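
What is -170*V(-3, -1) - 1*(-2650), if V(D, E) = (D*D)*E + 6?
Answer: 3160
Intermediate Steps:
V(D, E) = 6 + E*D² (V(D, E) = D²*E + 6 = E*D² + 6 = 6 + E*D²)
-170*V(-3, -1) - 1*(-2650) = -170*(6 - 1*(-3)²) - 1*(-2650) = -170*(6 - 1*9) + 2650 = -170*(6 - 9) + 2650 = -170*(-3) + 2650 = 510 + 2650 = 3160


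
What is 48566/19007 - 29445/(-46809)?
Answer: 944329003/296566221 ≈ 3.1842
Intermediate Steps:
48566/19007 - 29445/(-46809) = 48566*(1/19007) - 29445*(-1/46809) = 48566/19007 + 9815/15603 = 944329003/296566221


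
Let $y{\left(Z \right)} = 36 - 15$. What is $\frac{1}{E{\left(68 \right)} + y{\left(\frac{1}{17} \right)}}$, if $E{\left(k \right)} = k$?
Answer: $\frac{1}{89} \approx 0.011236$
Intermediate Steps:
$y{\left(Z \right)} = 21$ ($y{\left(Z \right)} = 36 - 15 = 21$)
$\frac{1}{E{\left(68 \right)} + y{\left(\frac{1}{17} \right)}} = \frac{1}{68 + 21} = \frac{1}{89}$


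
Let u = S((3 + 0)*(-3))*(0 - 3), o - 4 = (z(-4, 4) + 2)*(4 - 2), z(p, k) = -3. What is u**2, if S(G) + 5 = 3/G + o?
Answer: 100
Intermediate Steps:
o = 2 (o = 4 + (-3 + 2)*(4 - 2) = 4 - 1*2 = 4 - 2 = 2)
S(G) = -3 + 3/G (S(G) = -5 + (3/G + 2) = -5 + (2 + 3/G) = -3 + 3/G)
u = 10 (u = (-3 + 3/(((3 + 0)*(-3))))*(0 - 3) = (-3 + 3/((3*(-3))))*(-3) = (-3 + 3/(-9))*(-3) = (-3 + 3*(-1/9))*(-3) = (-3 - 1/3)*(-3) = -10/3*(-3) = 10)
u**2 = 10**2 = 100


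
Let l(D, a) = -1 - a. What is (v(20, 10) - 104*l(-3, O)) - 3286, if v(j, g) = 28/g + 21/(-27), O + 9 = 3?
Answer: -171179/45 ≈ -3804.0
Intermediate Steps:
O = -6 (O = -9 + 3 = -6)
v(j, g) = -7/9 + 28/g (v(j, g) = 28/g + 21*(-1/27) = 28/g - 7/9 = -7/9 + 28/g)
(v(20, 10) - 104*l(-3, O)) - 3286 = ((-7/9 + 28/10) - 104*(-1 - 1*(-6))) - 3286 = ((-7/9 + 28*(⅒)) - 104*(-1 + 6)) - 3286 = ((-7/9 + 14/5) - 104*5) - 3286 = (91/45 - 520) - 3286 = -23309/45 - 3286 = -171179/45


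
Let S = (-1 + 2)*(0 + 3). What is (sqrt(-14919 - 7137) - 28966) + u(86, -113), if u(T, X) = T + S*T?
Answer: -28622 + 2*I*sqrt(5514) ≈ -28622.0 + 148.51*I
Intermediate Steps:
S = 3 (S = 1*3 = 3)
u(T, X) = 4*T (u(T, X) = T + 3*T = 4*T)
(sqrt(-14919 - 7137) - 28966) + u(86, -113) = (sqrt(-14919 - 7137) - 28966) + 4*86 = (sqrt(-22056) - 28966) + 344 = (2*I*sqrt(5514) - 28966) + 344 = (-28966 + 2*I*sqrt(5514)) + 344 = -28622 + 2*I*sqrt(5514)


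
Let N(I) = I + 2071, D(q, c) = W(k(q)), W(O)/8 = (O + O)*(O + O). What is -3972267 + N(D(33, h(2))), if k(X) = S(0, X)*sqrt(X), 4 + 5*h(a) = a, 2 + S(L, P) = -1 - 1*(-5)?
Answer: -3965972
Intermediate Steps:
S(L, P) = 2 (S(L, P) = -2 + (-1 - 1*(-5)) = -2 + (-1 + 5) = -2 + 4 = 2)
h(a) = -4/5 + a/5
k(X) = 2*sqrt(X)
W(O) = 32*O**2 (W(O) = 8*((O + O)*(O + O)) = 8*((2*O)*(2*O)) = 8*(4*O**2) = 32*O**2)
D(q, c) = 128*q (D(q, c) = 32*(2*sqrt(q))**2 = 32*(4*q) = 128*q)
N(I) = 2071 + I
-3972267 + N(D(33, h(2))) = -3972267 + (2071 + 128*33) = -3972267 + (2071 + 4224) = -3972267 + 6295 = -3965972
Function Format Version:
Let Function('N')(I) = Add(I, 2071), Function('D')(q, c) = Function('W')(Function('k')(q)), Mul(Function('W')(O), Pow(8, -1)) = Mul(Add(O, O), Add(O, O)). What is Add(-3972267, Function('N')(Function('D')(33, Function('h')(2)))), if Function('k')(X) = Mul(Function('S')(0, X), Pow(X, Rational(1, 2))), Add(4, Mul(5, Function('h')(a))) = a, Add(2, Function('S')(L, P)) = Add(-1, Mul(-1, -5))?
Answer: -3965972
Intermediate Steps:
Function('S')(L, P) = 2 (Function('S')(L, P) = Add(-2, Add(-1, Mul(-1, -5))) = Add(-2, Add(-1, 5)) = Add(-2, 4) = 2)
Function('h')(a) = Add(Rational(-4, 5), Mul(Rational(1, 5), a))
Function('k')(X) = Mul(2, Pow(X, Rational(1, 2)))
Function('W')(O) = Mul(32, Pow(O, 2)) (Function('W')(O) = Mul(8, Mul(Add(O, O), Add(O, O))) = Mul(8, Mul(Mul(2, O), Mul(2, O))) = Mul(8, Mul(4, Pow(O, 2))) = Mul(32, Pow(O, 2)))
Function('D')(q, c) = Mul(128, q) (Function('D')(q, c) = Mul(32, Pow(Mul(2, Pow(q, Rational(1, 2))), 2)) = Mul(32, Mul(4, q)) = Mul(128, q))
Function('N')(I) = Add(2071, I)
Add(-3972267, Function('N')(Function('D')(33, Function('h')(2)))) = Add(-3972267, Add(2071, Mul(128, 33))) = Add(-3972267, Add(2071, 4224)) = Add(-3972267, 6295) = -3965972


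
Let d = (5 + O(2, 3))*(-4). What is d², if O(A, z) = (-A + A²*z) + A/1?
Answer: 4624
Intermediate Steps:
O(A, z) = z*A² (O(A, z) = (-A + z*A²) + A*1 = (-A + z*A²) + A = z*A²)
d = -68 (d = (5 + 3*2²)*(-4) = (5 + 3*4)*(-4) = (5 + 12)*(-4) = 17*(-4) = -68)
d² = (-68)² = 4624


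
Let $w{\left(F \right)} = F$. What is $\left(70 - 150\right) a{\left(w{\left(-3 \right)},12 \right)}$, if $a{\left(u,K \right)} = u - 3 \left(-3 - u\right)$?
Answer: $240$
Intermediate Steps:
$a{\left(u,K \right)} = 9 + 4 u$ ($a{\left(u,K \right)} = u + \left(9 + 3 u\right) = 9 + 4 u$)
$\left(70 - 150\right) a{\left(w{\left(-3 \right)},12 \right)} = \left(70 - 150\right) \left(9 + 4 \left(-3\right)\right) = - 80 \left(9 - 12\right) = \left(-80\right) \left(-3\right) = 240$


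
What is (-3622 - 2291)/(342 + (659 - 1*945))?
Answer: -5913/56 ≈ -105.59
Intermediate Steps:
(-3622 - 2291)/(342 + (659 - 1*945)) = -5913/(342 + (659 - 945)) = -5913/(342 - 286) = -5913/56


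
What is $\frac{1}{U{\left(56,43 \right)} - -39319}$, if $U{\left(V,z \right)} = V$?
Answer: $\frac{1}{39375} \approx 2.5397 \cdot 10^{-5}$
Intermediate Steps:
$\frac{1}{U{\left(56,43 \right)} - -39319} = \frac{1}{56 - -39319} = \frac{1}{56 + 39319} = \frac{1}{39375}$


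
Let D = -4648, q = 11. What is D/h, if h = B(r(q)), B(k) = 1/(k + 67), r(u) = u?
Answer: -362544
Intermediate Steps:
B(k) = 1/(67 + k)
h = 1/78 (h = 1/(67 + 11) = 1/78 ≈ 0.012821)
D/h = -4648/1/78 = -4648*78 = -362544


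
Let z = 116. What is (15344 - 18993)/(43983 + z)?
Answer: -3649/44099 ≈ -0.082746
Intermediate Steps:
(15344 - 18993)/(43983 + z) = (15344 - 18993)/(43983 + 116) = -3649/44099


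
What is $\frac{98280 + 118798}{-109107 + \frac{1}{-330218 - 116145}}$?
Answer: $- \frac{48447793657}{24350663921} \approx -1.9896$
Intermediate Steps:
$\frac{98280 + 118798}{-109107 + \frac{1}{-330218 - 116145}} = \frac{217078}{-109107 + \frac{1}{-446363}} = \frac{217078}{-109107 - \frac{1}{446363}} = \frac{217078}{- \frac{48701327842}{446363}} = 217078 \left(- \frac{446363}{48701327842}\right) = - \frac{48447793657}{24350663921}$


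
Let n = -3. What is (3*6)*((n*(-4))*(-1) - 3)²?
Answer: 4050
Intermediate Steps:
(3*6)*((n*(-4))*(-1) - 3)² = (3*6)*(-3*(-4)*(-1) - 3)² = 18*(12*(-1) - 3)² = 18*(-12 - 3)² = 18*(-15)² = 18*225 = 4050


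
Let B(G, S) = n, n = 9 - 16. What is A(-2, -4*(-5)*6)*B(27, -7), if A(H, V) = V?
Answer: -840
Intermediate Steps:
n = -7
B(G, S) = -7
A(-2, -4*(-5)*6)*B(27, -7) = (-4*(-5)*6)*(-7) = (20*6)*(-7) = 120*(-7) = -840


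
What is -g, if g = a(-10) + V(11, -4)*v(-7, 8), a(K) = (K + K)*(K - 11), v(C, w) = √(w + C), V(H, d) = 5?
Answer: -425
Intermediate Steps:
v(C, w) = √(C + w)
a(K) = 2*K*(-11 + K) (a(K) = (2*K)*(-11 + K) = 2*K*(-11 + K))
g = 425 (g = 2*(-10)*(-11 - 10) + 5*√(-7 + 8) = 2*(-10)*(-21) + 5*√1 = 420 + 5*1 = 420 + 5 = 425)
-g = -1*425 = -425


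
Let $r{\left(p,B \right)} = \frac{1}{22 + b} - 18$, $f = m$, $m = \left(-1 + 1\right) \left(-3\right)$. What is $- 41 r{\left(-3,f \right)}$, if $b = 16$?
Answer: $\frac{28003}{38} \approx 736.92$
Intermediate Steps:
$m = 0$ ($m = 0 \left(-3\right) = 0$)
$f = 0$
$r{\left(p,B \right)} = - \frac{683}{38}$ ($r{\left(p,B \right)} = \frac{1}{22 + 16} - 18 = \frac{1}{38} - 18 = - \frac{683}{38}$)
$- 41 r{\left(-3,f \right)} = \left(-41\right) \left(- \frac{683}{38}\right) = \frac{28003}{38}$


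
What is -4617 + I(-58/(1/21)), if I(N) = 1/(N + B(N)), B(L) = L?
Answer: -11247013/2436 ≈ -4617.0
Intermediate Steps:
I(N) = 1/(2*N) (I(N) = 1/(N + N) = 1/(2*N))
-4617 + I(-58/(1/21)) = -4617 + 1/(2*((-58/(1/21)))) = -4617 + 1/(2*((-58/1/21))) = -4617 + 1/(2*((-58*21))) = -4617 + (1/2)/(-1218) = -4617 + (1/2)*(-1/1218) = -4617 - 1/2436 = -11247013/2436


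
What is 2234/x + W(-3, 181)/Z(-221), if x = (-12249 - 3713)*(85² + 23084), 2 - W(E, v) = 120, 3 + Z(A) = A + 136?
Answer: 14271822463/10643429676 ≈ 1.3409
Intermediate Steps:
Z(A) = 133 + A (Z(A) = -3 + (A + 136) = -3 + (136 + A) = 133 + A)
W(E, v) = -118 (W(E, v) = 2 - 1*120 = 2 - 120 = -118)
x = -483792258 (x = -15962*(7225 + 23084) = -15962*30309 = -483792258)
2234/x + W(-3, 181)/Z(-221) = 2234/(-483792258) - 118/(133 - 221) = 2234*(-1/483792258) - 118/(-88) = -1117/241896129 - 118*(-1/88) = -1117/241896129 + 59/44 = 14271822463/10643429676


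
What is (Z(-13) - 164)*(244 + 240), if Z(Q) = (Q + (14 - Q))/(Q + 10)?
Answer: -244904/3 ≈ -81635.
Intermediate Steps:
Z(Q) = 14/(10 + Q)
(Z(-13) - 164)*(244 + 240) = (14/(10 - 13) - 164)*(244 + 240) = (14/(-3) - 164)*484 = (14*(-1/3) - 164)*484 = (-14/3 - 164)*484 = -506/3*484 = -244904/3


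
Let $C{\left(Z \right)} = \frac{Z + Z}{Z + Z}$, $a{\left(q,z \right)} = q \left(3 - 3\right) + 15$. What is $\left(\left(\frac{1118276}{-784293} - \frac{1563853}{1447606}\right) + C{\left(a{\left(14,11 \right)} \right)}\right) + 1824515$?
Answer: $\frac{2071456382506103743}{1135347252558} \approx 1.8245 \cdot 10^{6}$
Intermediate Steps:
$a{\left(q,z \right)} = 15$ ($a{\left(q,z \right)} = q 0 + 15 = 0 + 15 = 15$)
$C{\left(Z \right)} = 1$ ($C{\left(Z \right)} = \frac{2 Z}{2 Z} = 2 Z \frac{1}{2 Z} = 1$)
$\left(\left(\frac{1118276}{-784293} - \frac{1563853}{1447606}\right) + C{\left(a{\left(14,11 \right)} \right)}\right) + 1824515 = \left(\left(\frac{1118276}{-784293} - \frac{1563853}{1447606}\right) + 1\right) + 1824515 = \left(\left(1118276 \left(- \frac{1}{784293}\right) - \frac{1563853}{1447606}\right) + 1\right) + 1824515 = \left(\left(- \frac{1118276}{784293} - \frac{1563853}{1447606}\right) + 1\right) + 1824515 = \left(- \frac{2845342008185}{1135347252558} + 1\right) + 1824515 = - \frac{1709994755627}{1135347252558} + 1824515 = \frac{2071456382506103743}{1135347252558}$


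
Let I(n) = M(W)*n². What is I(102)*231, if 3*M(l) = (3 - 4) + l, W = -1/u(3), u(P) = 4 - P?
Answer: -1602216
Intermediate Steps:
W = -1 (W = -1/(4 - 1*3) = -1/(4 - 3) = -1/1 = -1*1 = -1)
M(l) = -⅓ + l/3 (M(l) = ((3 - 4) + l)/3 = (-1 + l)/3 = -⅓ + l/3)
I(n) = -2*n²/3 (I(n) = (-⅓ + (⅓)*(-1))*n² = (-⅓ - ⅓)*n² = -2*n²/3)
I(102)*231 = -⅔*102²*231 = -⅔*10404*231 = -6936*231 = -1602216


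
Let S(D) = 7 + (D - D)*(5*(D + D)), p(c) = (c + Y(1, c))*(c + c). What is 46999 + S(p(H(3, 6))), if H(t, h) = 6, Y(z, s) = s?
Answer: 47006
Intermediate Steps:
p(c) = 4*c**2 (p(c) = (c + c)*(c + c) = (2*c)*(2*c) = 4*c**2)
S(D) = 7 (S(D) = 7 + 0*(5*(2*D)) = 7 + 0*(10*D) = 7 + 0 = 7)
46999 + S(p(H(3, 6))) = 46999 + 7 = 47006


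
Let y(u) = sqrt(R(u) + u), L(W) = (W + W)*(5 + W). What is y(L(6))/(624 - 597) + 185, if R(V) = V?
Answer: 185 + 2*sqrt(66)/27 ≈ 185.60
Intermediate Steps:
L(W) = 2*W*(5 + W) (L(W) = (2*W)*(5 + W) = 2*W*(5 + W))
y(u) = sqrt(2)*sqrt(u) (y(u) = sqrt(u + u) = sqrt(2*u) = sqrt(2)*sqrt(u))
y(L(6))/(624 - 597) + 185 = (sqrt(2)*sqrt(2*6*(5 + 6)))/(624 - 597) + 185 = (sqrt(2)*sqrt(2*6*11))/27 + 185 = (sqrt(2)*sqrt(132))/27 + 185 = (sqrt(2)*(2*sqrt(33)))/27 + 185 = (2*sqrt(66))/27 + 185 = 2*sqrt(66)/27 + 185 = 185 + 2*sqrt(66)/27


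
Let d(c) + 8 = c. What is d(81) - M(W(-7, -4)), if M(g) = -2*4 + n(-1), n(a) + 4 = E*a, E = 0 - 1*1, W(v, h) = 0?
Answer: 84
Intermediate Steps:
E = -1 (E = 0 - 1 = -1)
d(c) = -8 + c
n(a) = -4 - a
M(g) = -11 (M(g) = -2*4 + (-4 - 1*(-1)) = -8 + (-4 + 1) = -8 - 3 = -11)
d(81) - M(W(-7, -4)) = (-8 + 81) - 1*(-11) = 73 + 11 = 84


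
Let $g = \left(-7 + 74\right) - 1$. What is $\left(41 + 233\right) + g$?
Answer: $340$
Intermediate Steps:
$g = 66$ ($g = 67 - 1 = 66$)
$\left(41 + 233\right) + g = \left(41 + 233\right) + 66 = 274 + 66 = 340$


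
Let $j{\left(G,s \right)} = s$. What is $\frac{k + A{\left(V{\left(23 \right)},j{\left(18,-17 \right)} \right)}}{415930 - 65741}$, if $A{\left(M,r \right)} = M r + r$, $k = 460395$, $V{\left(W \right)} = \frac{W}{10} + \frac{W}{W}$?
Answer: $\frac{4603219}{3501890} \approx 1.3145$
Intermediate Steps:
$V{\left(W \right)} = 1 + \frac{W}{10}$ ($V{\left(W \right)} = W \frac{1}{10} + 1 = \frac{W}{10} + 1 = 1 + \frac{W}{10}$)
$A{\left(M,r \right)} = r + M r$
$\frac{k + A{\left(V{\left(23 \right)},j{\left(18,-17 \right)} \right)}}{415930 - 65741} = \frac{460395 - 17 \left(1 + \left(1 + \frac{1}{10} \cdot 23\right)\right)}{415930 - 65741} = \frac{460395 - 17 \left(1 + \left(1 + \frac{23}{10}\right)\right)}{350189} = \left(460395 - 17 \left(1 + \frac{33}{10}\right)\right) \frac{1}{350189} = \left(460395 - \frac{731}{10}\right) \frac{1}{350189} = \frac{4603219}{10} \cdot \frac{1}{350189} = \frac{4603219}{3501890}$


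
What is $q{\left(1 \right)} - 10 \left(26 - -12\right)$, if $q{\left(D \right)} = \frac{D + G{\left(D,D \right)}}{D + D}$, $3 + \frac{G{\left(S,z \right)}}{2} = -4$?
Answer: $- \frac{773}{2} \approx -386.5$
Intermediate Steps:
$G{\left(S,z \right)} = -14$ ($G{\left(S,z \right)} = -6 + 2 \left(-4\right) = -6 - 8 = -14$)
$q{\left(D \right)} = \frac{-14 + D}{2 D}$ ($q{\left(D \right)} = \frac{D - 14}{D + D} = \frac{-14 + D}{2 D}$)
$q{\left(1 \right)} - 10 \left(26 - -12\right) = \frac{-14 + 1}{2 \cdot 1} - 10 \left(26 - -12\right) = \frac{1}{2} \cdot 1 \left(-13\right) - 10 \left(26 + 12\right) = - \frac{13}{2} - 380 = - \frac{773}{2}$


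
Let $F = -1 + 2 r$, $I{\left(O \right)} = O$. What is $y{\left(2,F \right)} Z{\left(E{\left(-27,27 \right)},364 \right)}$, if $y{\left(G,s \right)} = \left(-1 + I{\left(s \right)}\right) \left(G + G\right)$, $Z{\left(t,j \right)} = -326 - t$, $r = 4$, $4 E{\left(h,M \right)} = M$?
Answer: $-7986$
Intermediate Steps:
$E{\left(h,M \right)} = \frac{M}{4}$
$F = 7$ ($F = -1 + 2 \cdot 4 = -1 + 8 = 7$)
$y{\left(G,s \right)} = 2 G \left(-1 + s\right)$ ($y{\left(G,s \right)} = \left(-1 + s\right) \left(G + G\right) = \left(-1 + s\right) 2 G = 2 G \left(-1 + s\right)$)
$y{\left(2,F \right)} Z{\left(E{\left(-27,27 \right)},364 \right)} = 2 \cdot 2 \left(-1 + 7\right) \left(-326 - \frac{1}{4} \cdot 27\right) = 2 \cdot 2 \cdot 6 \left(-326 - \frac{27}{4}\right) = 24 \left(-326 - \frac{27}{4}\right) = 24 \left(- \frac{1331}{4}\right) = -7986$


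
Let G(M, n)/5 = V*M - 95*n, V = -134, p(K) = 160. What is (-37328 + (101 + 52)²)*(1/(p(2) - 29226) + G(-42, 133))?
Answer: 14174097841809/29066 ≈ 4.8765e+8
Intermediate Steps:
G(M, n) = -670*M - 475*n (G(M, n) = 5*(-134*M - 95*n) = -670*M - 475*n)
(-37328 + (101 + 52)²)*(1/(p(2) - 29226) + G(-42, 133)) = (-37328 + (101 + 52)²)*(1/(160 - 29226) + (-670*(-42) - 475*133)) = (-37328 + 153²)*(1/(-29066) + (28140 - 63175)) = (-37328 + 23409)*(-1/29066 - 35035) = -13919*(-1018327311/29066) = 14174097841809/29066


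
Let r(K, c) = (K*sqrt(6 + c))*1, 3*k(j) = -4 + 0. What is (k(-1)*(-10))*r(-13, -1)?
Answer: -520*sqrt(5)/3 ≈ -387.58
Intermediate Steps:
k(j) = -4/3 (k(j) = (-4 + 0)/3 = (1/3)*(-4) = -4/3)
r(K, c) = K*sqrt(6 + c)
(k(-1)*(-10))*r(-13, -1) = (-4/3*(-10))*(-13*sqrt(6 - 1)) = 40*(-13*sqrt(5))/3 = -520*sqrt(5)/3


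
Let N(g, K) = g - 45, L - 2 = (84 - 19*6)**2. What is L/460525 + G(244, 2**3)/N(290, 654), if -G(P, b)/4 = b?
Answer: -2903162/22565725 ≈ -0.12865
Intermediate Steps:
G(P, b) = -4*b
L = 902 (L = 2 + (84 - 19*6)**2 = 2 + (84 - 114)**2 = 2 + (-30)**2 = 2 + 900 = 902)
N(g, K) = -45 + g
L/460525 + G(244, 2**3)/N(290, 654) = 902/460525 + (-4*2**3)/(-45 + 290) = 902*(1/460525) - 4*8/245 = 902/460525 - 32*1/245 = 902/460525 - 32/245 = -2903162/22565725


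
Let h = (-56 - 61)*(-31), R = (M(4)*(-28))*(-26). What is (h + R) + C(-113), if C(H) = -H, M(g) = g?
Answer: 6652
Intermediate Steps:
R = 2912 (R = (4*(-28))*(-26) = -112*(-26) = 2912)
h = 3627 (h = -117*(-31) = 3627)
(h + R) + C(-113) = (3627 + 2912) - 1*(-113) = 6539 + 113 = 6652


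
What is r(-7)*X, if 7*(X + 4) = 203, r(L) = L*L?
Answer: 1225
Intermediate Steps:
r(L) = L²
X = 25 (X = -4 + (⅐)*203 = -4 + 29 = 25)
r(-7)*X = (-7)²*25 = 49*25 = 1225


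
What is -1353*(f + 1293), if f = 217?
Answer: -2043030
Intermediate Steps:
-1353*(f + 1293) = -1353*(217 + 1293) = -1353*1510 = -2043030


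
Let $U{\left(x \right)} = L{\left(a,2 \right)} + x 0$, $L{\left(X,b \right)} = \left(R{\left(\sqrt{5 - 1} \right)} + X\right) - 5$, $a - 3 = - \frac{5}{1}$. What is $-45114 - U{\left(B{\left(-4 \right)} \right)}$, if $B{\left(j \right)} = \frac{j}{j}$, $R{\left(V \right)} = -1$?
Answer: $-45106$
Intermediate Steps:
$a = -2$ ($a = 3 - \frac{5}{1} = 3 - 5 = -2$)
$L{\left(X,b \right)} = -6 + X$ ($L{\left(X,b \right)} = \left(-1 + X\right) - 5 = -6 + X$)
$B{\left(j \right)} = 1$
$U{\left(x \right)} = -8$ ($U{\left(x \right)} = \left(-6 - 2\right) + x 0 = -8 + 0 = -8$)
$-45114 - U{\left(B{\left(-4 \right)} \right)} = -45114 - -8 = -45114 + 8 = -45106$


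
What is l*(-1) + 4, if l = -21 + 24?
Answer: 1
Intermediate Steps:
l = 3
l*(-1) + 4 = 3*(-1) + 4 = -3 + 4 = 1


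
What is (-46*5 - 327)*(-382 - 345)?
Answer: 404939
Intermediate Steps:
(-46*5 - 327)*(-382 - 345) = (-230 - 327)*(-727) = -557*(-727) = 404939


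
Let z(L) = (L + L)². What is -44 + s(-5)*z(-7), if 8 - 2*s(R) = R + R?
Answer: 1720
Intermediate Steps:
s(R) = 4 - R (s(R) = 4 - (R + R)/2 = 4 - R)
z(L) = 4*L² (z(L) = (2*L)² = 4*L²)
-44 + s(-5)*z(-7) = -44 + (4 - 1*(-5))*(4*(-7)²) = -44 + (4 + 5)*(4*49) = -44 + 9*196 = -44 + 1764 = 1720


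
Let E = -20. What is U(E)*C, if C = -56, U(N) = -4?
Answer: 224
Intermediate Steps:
U(E)*C = -4*(-56) = 224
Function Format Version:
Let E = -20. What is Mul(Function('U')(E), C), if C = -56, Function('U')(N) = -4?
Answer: 224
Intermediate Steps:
Mul(Function('U')(E), C) = Mul(-4, -56) = 224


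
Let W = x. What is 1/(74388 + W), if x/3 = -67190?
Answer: -1/127182 ≈ -7.8627e-6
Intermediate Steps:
x = -201570 (x = 3*(-67190) = -201570)
W = -201570
1/(74388 + W) = 1/(74388 - 201570) = 1/(-127182) = -1/127182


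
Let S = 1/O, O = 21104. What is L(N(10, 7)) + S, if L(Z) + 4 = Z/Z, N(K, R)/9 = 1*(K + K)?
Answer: -63311/21104 ≈ -3.0000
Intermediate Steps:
N(K, R) = 18*K (N(K, R) = 9*(1*(K + K)) = 9*(1*(2*K)) = 9*(2*K) = 18*K)
L(Z) = -3 (L(Z) = -4 + Z/Z = -4 + 1 = -3)
S = 1/21104 ≈ 4.7384e-5
L(N(10, 7)) + S = -3 + 1/21104 = -63311/21104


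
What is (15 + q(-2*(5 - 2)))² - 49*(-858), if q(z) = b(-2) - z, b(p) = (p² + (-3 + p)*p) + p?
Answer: 43131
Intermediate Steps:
b(p) = p + p² + p*(-3 + p) (b(p) = (p² + p*(-3 + p)) + p = p + p² + p*(-3 + p))
q(z) = 12 - z (q(z) = 2*(-2)*(-1 - 2) - z = 2*(-2)*(-3) - z = 12 - z)
(15 + q(-2*(5 - 2)))² - 49*(-858) = (15 + (12 - (-2)*(5 - 2)))² - 49*(-858) = (15 + (12 - (-2)*3))² + 42042 = (15 + (12 - 1*(-6)))² + 42042 = (15 + (12 + 6))² + 42042 = (15 + 18)² + 42042 = 33² + 42042 = 1089 + 42042 = 43131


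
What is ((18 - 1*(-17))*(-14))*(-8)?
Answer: 3920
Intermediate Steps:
((18 - 1*(-17))*(-14))*(-8) = ((18 + 17)*(-14))*(-8) = (35*(-14))*(-8) = -490*(-8) = 3920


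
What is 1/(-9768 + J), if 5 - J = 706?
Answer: -1/10469 ≈ -9.5520e-5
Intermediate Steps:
J = -701 (J = 5 - 1*706 = 5 - 706 = -701)
1/(-9768 + J) = 1/(-9768 - 701) = 1/(-10469) = -1/10469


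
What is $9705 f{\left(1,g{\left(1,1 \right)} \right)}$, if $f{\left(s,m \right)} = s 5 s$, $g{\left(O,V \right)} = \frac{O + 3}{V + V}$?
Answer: $48525$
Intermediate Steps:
$g{\left(O,V \right)} = \frac{3 + O}{2 V}$
$f{\left(s,m \right)} = 5 s^{2}$ ($f{\left(s,m \right)} = 5 s s = 5 s^{2}$)
$9705 f{\left(1,g{\left(1,1 \right)} \right)} = 9705 \cdot 5 \cdot 1^{2} = 9705 \cdot 5 \cdot 1 = 9705 \cdot 5 = 48525$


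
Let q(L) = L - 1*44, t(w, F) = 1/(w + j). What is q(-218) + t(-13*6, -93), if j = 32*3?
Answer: -4715/18 ≈ -261.94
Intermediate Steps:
j = 96
t(w, F) = 1/(96 + w) (t(w, F) = 1/(w + 96) = 1/(96 + w))
q(L) = -44 + L (q(L) = L - 44 = -44 + L)
q(-218) + t(-13*6, -93) = (-44 - 218) + 1/(96 - 13*6) = -262 + 1/(96 - 78) = -262 + 1/18 = -4715/18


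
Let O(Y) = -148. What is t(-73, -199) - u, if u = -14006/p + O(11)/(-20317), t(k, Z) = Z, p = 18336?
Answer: -36926061857/186266256 ≈ -198.24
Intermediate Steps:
u = -140923087/186266256 (u = -14006/18336 - 148/(-20317) = -14006*1/18336 - 148*(-1/20317) = -7003/9168 + 148/20317 = -140923087/186266256 ≈ -0.75657)
t(-73, -199) - u = -199 - 1*(-140923087/186266256) = -199 + 140923087/186266256 = -36926061857/186266256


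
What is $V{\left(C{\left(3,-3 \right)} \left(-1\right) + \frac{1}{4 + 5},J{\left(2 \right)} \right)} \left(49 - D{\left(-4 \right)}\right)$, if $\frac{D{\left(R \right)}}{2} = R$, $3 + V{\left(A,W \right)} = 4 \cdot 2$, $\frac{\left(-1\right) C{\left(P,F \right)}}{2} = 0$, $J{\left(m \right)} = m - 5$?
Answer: $285$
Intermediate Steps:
$J{\left(m \right)} = -5 + m$
$C{\left(P,F \right)} = 0$ ($C{\left(P,F \right)} = \left(-2\right) 0 = 0$)
$V{\left(A,W \right)} = 5$ ($V{\left(A,W \right)} = -3 + 4 \cdot 2 = -3 + 8 = 5$)
$D{\left(R \right)} = 2 R$
$V{\left(C{\left(3,-3 \right)} \left(-1\right) + \frac{1}{4 + 5},J{\left(2 \right)} \right)} \left(49 - D{\left(-4 \right)}\right) = 5 \left(49 - 2 \left(-4\right)\right) = 5 \left(49 - -8\right) = 5 \left(49 + 8\right) = 5 \cdot 57 = 285$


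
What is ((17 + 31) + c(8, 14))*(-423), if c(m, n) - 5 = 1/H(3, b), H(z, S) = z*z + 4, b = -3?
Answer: -291870/13 ≈ -22452.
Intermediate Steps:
H(z, S) = 4 + z² (H(z, S) = z² + 4 = 4 + z²)
c(m, n) = 66/13 (c(m, n) = 5 + 1/(4 + 3²) = 5 + 1/(4 + 9) = 5 + 1/13 = 66/13)
((17 + 31) + c(8, 14))*(-423) = ((17 + 31) + 66/13)*(-423) = (48 + 66/13)*(-423) = (690/13)*(-423) = -291870/13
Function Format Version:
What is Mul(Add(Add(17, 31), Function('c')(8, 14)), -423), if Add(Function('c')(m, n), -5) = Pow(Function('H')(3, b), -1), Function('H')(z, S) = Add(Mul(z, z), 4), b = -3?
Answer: Rational(-291870, 13) ≈ -22452.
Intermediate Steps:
Function('H')(z, S) = Add(4, Pow(z, 2)) (Function('H')(z, S) = Add(Pow(z, 2), 4) = Add(4, Pow(z, 2)))
Function('c')(m, n) = Rational(66, 13) (Function('c')(m, n) = Add(5, Pow(Add(4, Pow(3, 2)), -1)) = Add(5, Pow(Add(4, 9), -1)) = Add(5, Pow(13, -1)) = Add(5, Rational(1, 13)) = Rational(66, 13))
Mul(Add(Add(17, 31), Function('c')(8, 14)), -423) = Mul(Add(Add(17, 31), Rational(66, 13)), -423) = Mul(Add(48, Rational(66, 13)), -423) = Mul(Rational(690, 13), -423) = Rational(-291870, 13)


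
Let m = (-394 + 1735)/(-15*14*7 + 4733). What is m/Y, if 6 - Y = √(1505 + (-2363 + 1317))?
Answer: -894/153361 - 447*√51/153361 ≈ -0.026644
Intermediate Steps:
m = 1341/3263 (m = 1341/(-210*7 + 4733) = 1341/(-1470 + 4733) = 1341/3263 ≈ 0.41097)
Y = 6 - 3*√51 (Y = 6 - √(1505 + (-2363 + 1317)) = 6 - √(1505 - 1046) = 6 - √459 = 6 - 3*√51 ≈ -15.424)
m/Y = 1341/(3263*(6 - 3*√51))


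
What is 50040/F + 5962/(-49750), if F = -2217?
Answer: -417117959/18382625 ≈ -22.691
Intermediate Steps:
50040/F + 5962/(-49750) = 50040/(-2217) + 5962/(-49750) = 50040*(-1/2217) + 5962*(-1/49750) = -16680/739 - 2981/24875 = -417117959/18382625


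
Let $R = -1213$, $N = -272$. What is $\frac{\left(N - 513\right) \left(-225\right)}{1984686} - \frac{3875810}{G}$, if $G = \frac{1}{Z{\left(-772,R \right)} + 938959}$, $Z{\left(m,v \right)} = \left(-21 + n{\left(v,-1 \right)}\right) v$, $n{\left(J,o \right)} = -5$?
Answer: $- \frac{2488440308805105465}{661562} \approx -3.7615 \cdot 10^{12}$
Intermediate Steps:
$Z{\left(m,v \right)} = - 26 v$ ($Z{\left(m,v \right)} = \left(-21 - 5\right) v = - 26 v$)
$G = \frac{1}{970497}$ ($G = \frac{1}{\left(-26\right) \left(-1213\right) + 938959} = \frac{1}{31538 + 938959} = \frac{1}{970497} \approx 1.0304 \cdot 10^{-6}$)
$\frac{\left(N - 513\right) \left(-225\right)}{1984686} - \frac{3875810}{G} = \frac{\left(-272 - 513\right) \left(-225\right)}{1984686} - 3875810 \frac{1}{\frac{1}{970497}} = \left(-785\right) \left(-225\right) \frac{1}{1984686} - 3761461977570 = 176625 \cdot \frac{1}{1984686} - 3761461977570 = \frac{58875}{661562} - 3761461977570 = - \frac{2488440308805105465}{661562}$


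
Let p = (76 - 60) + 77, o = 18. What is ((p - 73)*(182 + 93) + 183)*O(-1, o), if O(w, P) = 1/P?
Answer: 5683/18 ≈ 315.72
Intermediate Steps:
p = 93 (p = 16 + 77 = 93)
((p - 73)*(182 + 93) + 183)*O(-1, o) = ((93 - 73)*(182 + 93) + 183)/18 = (20*275 + 183)*(1/18) = (5500 + 183)*(1/18) = 5683*(1/18) = 5683/18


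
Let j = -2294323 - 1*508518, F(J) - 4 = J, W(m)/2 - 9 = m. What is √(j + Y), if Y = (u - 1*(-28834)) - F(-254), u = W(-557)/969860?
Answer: 199*I*√4117753756735/242465 ≈ 1665.5*I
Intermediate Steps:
W(m) = 18 + 2*m
F(J) = 4 + J
u = -274/242465 (u = (18 + 2*(-557))/969860 = (18 - 1114)*(1/969860) = -1096*1/969860 = -274/242465 ≈ -0.0011301)
j = -2802841 (j = -2294323 - 508518 = -2802841)
Y = 7051851786/242465 (Y = (-274/242465 - 1*(-28834)) - (4 - 254) = (-274/242465 + 28834) - 1*(-250) = 6991235536/242465 + 250 = 7051851786/242465 ≈ 29084.)
√(j + Y) = √(-2802841 + 7051851786/242465) = √(-672538991279/242465) = 199*I*√4117753756735/242465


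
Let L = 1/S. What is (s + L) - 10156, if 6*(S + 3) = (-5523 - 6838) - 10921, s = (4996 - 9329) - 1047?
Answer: -180994403/11650 ≈ -15536.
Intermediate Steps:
s = -5380 (s = -4333 - 1047 = -5380)
S = -11650/3 (S = -3 + ((-5523 - 6838) - 10921)/6 = -3 + (-12361 - 10921)/6 = -3 + (1/6)*(-23282) = -3 - 11641/3 = -11650/3 ≈ -3883.3)
L = -3/11650 (L = 1/(-11650/3) = -3/11650 ≈ -0.00025751)
(s + L) - 10156 = (-5380 - 3/11650) - 10156 = -62677003/11650 - 10156 = -180994403/11650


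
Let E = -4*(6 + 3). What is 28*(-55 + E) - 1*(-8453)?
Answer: 5905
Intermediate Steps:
E = -36 (E = -4*9 = -36)
28*(-55 + E) - 1*(-8453) = 28*(-55 - 36) - 1*(-8453) = 28*(-91) + 8453 = -2548 + 8453 = 5905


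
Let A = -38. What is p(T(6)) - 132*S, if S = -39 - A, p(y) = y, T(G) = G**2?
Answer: 168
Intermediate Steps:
S = -1 (S = -39 - 1*(-38) = -39 + 38 = -1)
p(T(6)) - 132*S = 6**2 - 132*(-1) = 36 + 132 = 168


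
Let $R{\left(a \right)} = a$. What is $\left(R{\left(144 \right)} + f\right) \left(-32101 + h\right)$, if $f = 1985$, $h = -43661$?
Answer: $-161297298$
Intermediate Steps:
$\left(R{\left(144 \right)} + f\right) \left(-32101 + h\right) = \left(144 + 1985\right) \left(-32101 - 43661\right) = 2129 \left(-75762\right) = -161297298$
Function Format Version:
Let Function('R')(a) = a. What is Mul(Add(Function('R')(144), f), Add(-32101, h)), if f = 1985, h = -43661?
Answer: -161297298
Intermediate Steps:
Mul(Add(Function('R')(144), f), Add(-32101, h)) = Mul(Add(144, 1985), Add(-32101, -43661)) = Mul(2129, -75762) = -161297298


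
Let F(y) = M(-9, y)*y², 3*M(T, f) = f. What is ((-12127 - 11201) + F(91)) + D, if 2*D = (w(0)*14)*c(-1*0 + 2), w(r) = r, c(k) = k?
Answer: 683587/3 ≈ 2.2786e+5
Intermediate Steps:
M(T, f) = f/3
D = 0 (D = ((0*14)*(-1*0 + 2))/2 = (0*(0 + 2))/2 = (0*2)/2 = (½)*0 = 0)
F(y) = y³/3 (F(y) = (y/3)*y² = y³/3)
((-12127 - 11201) + F(91)) + D = ((-12127 - 11201) + (⅓)*91³) + 0 = (-23328 + (⅓)*753571) + 0 = (-23328 + 753571/3) + 0 = 683587/3 + 0 = 683587/3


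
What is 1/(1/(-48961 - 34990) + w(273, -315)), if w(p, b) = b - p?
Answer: -83951/49363189 ≈ -0.0017007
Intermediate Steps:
1/(1/(-48961 - 34990) + w(273, -315)) = 1/(1/(-48961 - 34990) + (-315 - 1*273)) = 1/(1/(-83951) + (-315 - 273)) = 1/(-1/83951 - 588) = 1/(-49363189/83951) = -83951/49363189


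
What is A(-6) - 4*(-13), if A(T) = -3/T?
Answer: 105/2 ≈ 52.500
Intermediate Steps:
A(-6) - 4*(-13) = -3/(-6) - 4*(-13) = -3*(-1/6) + 52 = 1/2 + 52 = 105/2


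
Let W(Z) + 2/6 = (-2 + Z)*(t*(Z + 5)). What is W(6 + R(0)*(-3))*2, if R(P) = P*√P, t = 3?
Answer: 790/3 ≈ 263.33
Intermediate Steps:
R(P) = P^(3/2)
W(Z) = -⅓ + (-2 + Z)*(15 + 3*Z) (W(Z) = -⅓ + (-2 + Z)*(3*(Z + 5)) = -⅓ + (-2 + Z)*(3*(5 + Z)) = -⅓ + (-2 + Z)*(15 + 3*Z))
W(6 + R(0)*(-3))*2 = (-91/3 + 3*(6 + 0^(3/2)*(-3))² + 9*(6 + 0^(3/2)*(-3)))*2 = (-91/3 + 3*(6 + 0*(-3))² + 9*(6 + 0*(-3)))*2 = (-91/3 + 3*(6 + 0)² + 9*(6 + 0))*2 = (-91/3 + 3*6² + 9*6)*2 = (-91/3 + 3*36 + 54)*2 = (-91/3 + 108 + 54)*2 = (395/3)*2 = 790/3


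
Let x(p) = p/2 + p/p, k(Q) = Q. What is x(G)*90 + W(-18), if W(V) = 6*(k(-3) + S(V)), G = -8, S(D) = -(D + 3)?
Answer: -198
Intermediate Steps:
S(D) = -3 - D (S(D) = -(3 + D) = -3 - D)
x(p) = 1 + p/2 (x(p) = p*(½) + 1 = p/2 + 1 = 1 + p/2)
W(V) = -36 - 6*V (W(V) = 6*(-3 + (-3 - V)) = 6*(-6 - V) = -36 - 6*V)
x(G)*90 + W(-18) = (1 + (½)*(-8))*90 + (-36 - 6*(-18)) = (1 - 4)*90 + (-36 + 108) = -3*90 + 72 = -270 + 72 = -198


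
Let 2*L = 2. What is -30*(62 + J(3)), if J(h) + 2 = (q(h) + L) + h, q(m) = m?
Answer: -2010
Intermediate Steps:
L = 1 (L = (½)*2 = 1)
J(h) = -1 + 2*h (J(h) = -2 + ((h + 1) + h) = -2 + ((1 + h) + h) = -2 + (1 + 2*h) = -1 + 2*h)
-30*(62 + J(3)) = -30*(62 + (-1 + 2*3)) = -30*(62 + (-1 + 6)) = -30*(62 + 5) = -30*67 = -2010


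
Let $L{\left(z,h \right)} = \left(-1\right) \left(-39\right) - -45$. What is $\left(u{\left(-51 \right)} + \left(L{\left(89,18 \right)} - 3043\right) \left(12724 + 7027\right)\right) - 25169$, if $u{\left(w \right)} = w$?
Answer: $-58468429$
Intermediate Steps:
$L{\left(z,h \right)} = 84$ ($L{\left(z,h \right)} = 39 + 45 = 84$)
$\left(u{\left(-51 \right)} + \left(L{\left(89,18 \right)} - 3043\right) \left(12724 + 7027\right)\right) - 25169 = \left(-51 + \left(84 - 3043\right) \left(12724 + 7027\right)\right) - 25169 = \left(-51 - 58443209\right) - 25169 = -58443260 - 25169 = -58468429$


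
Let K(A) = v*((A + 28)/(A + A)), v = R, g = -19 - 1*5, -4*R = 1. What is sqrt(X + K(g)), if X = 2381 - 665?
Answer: 287*sqrt(3)/12 ≈ 41.425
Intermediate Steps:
R = -1/4 (R = -1/4*1 = -1/4 ≈ -0.25000)
g = -24 (g = -19 - 5 = -24)
v = -1/4 ≈ -0.25000
K(A) = -(28 + A)/(8*A) (K(A) = -(A + 28)/(4*(A + A)) = -(28 + A)/(4*(2*A)) = -(28 + A)*1/(2*A)/4 = -(28 + A)/(8*A))
X = 1716
sqrt(X + K(g)) = sqrt(1716 + (1/8)*(-28 - 1*(-24))/(-24)) = sqrt(1716 + (1/8)*(-1/24)*(-28 + 24)) = sqrt(1716 + (1/8)*(-1/24)*(-4)) = sqrt(1716 + 1/48) = sqrt(82369/48) = 287*sqrt(3)/12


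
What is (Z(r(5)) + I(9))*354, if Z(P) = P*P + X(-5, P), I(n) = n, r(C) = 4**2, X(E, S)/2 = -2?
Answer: 92394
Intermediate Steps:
X(E, S) = -4 (X(E, S) = 2*(-2) = -4)
r(C) = 16
Z(P) = -4 + P**2 (Z(P) = P*P - 4 = P**2 - 4 = -4 + P**2)
(Z(r(5)) + I(9))*354 = ((-4 + 16**2) + 9)*354 = ((-4 + 256) + 9)*354 = (252 + 9)*354 = 261*354 = 92394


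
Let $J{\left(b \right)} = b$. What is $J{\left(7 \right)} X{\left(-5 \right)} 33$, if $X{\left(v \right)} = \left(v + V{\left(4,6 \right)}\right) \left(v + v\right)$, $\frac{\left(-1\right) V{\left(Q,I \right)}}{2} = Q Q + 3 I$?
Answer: $168630$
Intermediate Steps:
$V{\left(Q,I \right)} = - 6 I - 2 Q^{2}$ ($V{\left(Q,I \right)} = - 2 \left(Q Q + 3 I\right) = - 2 \left(Q^{2} + 3 I\right) = - 6 I - 2 Q^{2}$)
$X{\left(v \right)} = 2 v \left(-68 + v\right)$ ($X{\left(v \right)} = \left(v - \left(36 + 2 \cdot 4^{2}\right)\right) \left(v + v\right) = \left(v - 68\right) 2 v = \left(-68 + v\right) 2 v = 2 v \left(-68 + v\right)$)
$J{\left(7 \right)} X{\left(-5 \right)} 33 = 7 \cdot 2 \left(-5\right) \left(-68 - 5\right) 33 = 7 \cdot 2 \left(-5\right) \left(-73\right) 33 = 7 \cdot 730 \cdot 33 = 5110 \cdot 33 = 168630$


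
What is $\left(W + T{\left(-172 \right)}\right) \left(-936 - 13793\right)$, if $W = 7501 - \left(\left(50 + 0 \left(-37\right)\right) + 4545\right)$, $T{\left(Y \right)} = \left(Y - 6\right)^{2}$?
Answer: $-509476110$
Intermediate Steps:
$T{\left(Y \right)} = \left(-6 + Y\right)^{2}$
$W = 2906$ ($W = 7501 - \left(\left(50 + 0\right) + 4545\right) = 7501 - \left(50 + 4545\right) = 7501 - 4595 = 2906$)
$\left(W + T{\left(-172 \right)}\right) \left(-936 - 13793\right) = \left(2906 + \left(-6 - 172\right)^{2}\right) \left(-936 - 13793\right) = \left(2906 + \left(-178\right)^{2}\right) \left(-14729\right) = \left(2906 + 31684\right) \left(-14729\right) = 34590 \left(-14729\right) = -509476110$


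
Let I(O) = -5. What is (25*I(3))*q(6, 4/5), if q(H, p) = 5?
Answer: -625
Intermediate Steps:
(25*I(3))*q(6, 4/5) = (25*(-5))*5 = -125*5 = -625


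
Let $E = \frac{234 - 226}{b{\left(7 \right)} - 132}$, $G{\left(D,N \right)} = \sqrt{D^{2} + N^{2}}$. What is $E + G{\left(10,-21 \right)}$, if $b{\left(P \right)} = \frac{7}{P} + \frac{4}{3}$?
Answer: $- \frac{24}{389} + \sqrt{541} \approx 23.198$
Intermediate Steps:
$b{\left(P \right)} = \frac{4}{3} + \frac{7}{P}$ ($b{\left(P \right)} = \frac{7}{P} + 4 \cdot \frac{1}{3} = \frac{7}{P} + \frac{4}{3} = \frac{4}{3} + \frac{7}{P}$)
$E = - \frac{24}{389}$ ($E = \frac{234 - 226}{\left(\frac{4}{3} + \frac{7}{7}\right) - 132} = \frac{8}{\left(\frac{4}{3} + 7 \cdot \frac{1}{7}\right) - 132} = \frac{8}{\left(\frac{4}{3} + 1\right) - 132} = \frac{8}{\frac{7}{3} - 132} = \frac{8}{- \frac{389}{3}} = 8 \left(- \frac{3}{389}\right) = - \frac{24}{389} \approx -0.061697$)
$E + G{\left(10,-21 \right)} = - \frac{24}{389} + \sqrt{10^{2} + \left(-21\right)^{2}} = - \frac{24}{389} + \sqrt{100 + 441} = - \frac{24}{389} + \sqrt{541}$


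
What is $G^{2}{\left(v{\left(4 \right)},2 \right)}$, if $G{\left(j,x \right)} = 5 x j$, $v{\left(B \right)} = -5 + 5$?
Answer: $0$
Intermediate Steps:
$v{\left(B \right)} = 0$
$G{\left(j,x \right)} = 5 j x$
$G^{2}{\left(v{\left(4 \right)},2 \right)} = \left(5 \cdot 0 \cdot 2\right)^{2} = 0^{2} = 0$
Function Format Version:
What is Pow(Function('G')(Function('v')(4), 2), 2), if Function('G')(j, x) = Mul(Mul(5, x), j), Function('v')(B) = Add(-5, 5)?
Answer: 0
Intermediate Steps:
Function('v')(B) = 0
Function('G')(j, x) = Mul(5, j, x)
Pow(Function('G')(Function('v')(4), 2), 2) = Pow(Mul(5, 0, 2), 2) = Pow(0, 2) = 0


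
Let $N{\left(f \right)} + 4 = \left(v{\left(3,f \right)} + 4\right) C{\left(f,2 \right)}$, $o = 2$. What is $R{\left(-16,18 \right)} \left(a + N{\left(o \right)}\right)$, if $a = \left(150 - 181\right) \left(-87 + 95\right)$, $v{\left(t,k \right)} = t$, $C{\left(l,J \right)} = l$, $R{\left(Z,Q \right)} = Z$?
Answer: $3808$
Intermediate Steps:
$N{\left(f \right)} = -4 + 7 f$ ($N{\left(f \right)} = -4 + \left(3 + 4\right) f = -4 + 7 f$)
$a = -248$ ($a = \left(-31\right) 8 = -248$)
$R{\left(-16,18 \right)} \left(a + N{\left(o \right)}\right) = - 16 \left(-248 + \left(-4 + 7 \cdot 2\right)\right) = - 16 \left(-248 + \left(-4 + 14\right)\right) = - 16 \left(-248 + 10\right) = \left(-16\right) \left(-238\right) = 3808$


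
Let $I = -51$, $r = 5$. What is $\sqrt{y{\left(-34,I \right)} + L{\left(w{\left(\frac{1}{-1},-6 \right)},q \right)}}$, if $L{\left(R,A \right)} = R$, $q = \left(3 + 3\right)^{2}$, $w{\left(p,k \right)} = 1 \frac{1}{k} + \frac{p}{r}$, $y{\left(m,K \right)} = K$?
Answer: $\frac{i \sqrt{46230}}{30} \approx 7.1671 i$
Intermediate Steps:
$w{\left(p,k \right)} = \frac{1}{k} + \frac{p}{5}$ ($w{\left(p,k \right)} = 1 \frac{1}{k} + \frac{p}{5} = \frac{1}{k} + p \frac{1}{5} = \frac{1}{k} + \frac{p}{5}$)
$q = 36$ ($q = 6^{2} = 36$)
$\sqrt{y{\left(-34,I \right)} + L{\left(w{\left(\frac{1}{-1},-6 \right)},q \right)}} = \sqrt{-51 + \left(\frac{1}{-6} + \frac{1}{5 \left(-1\right)}\right)} = \sqrt{-51 + \left(- \frac{1}{6} + \frac{1}{5} \left(-1\right)\right)} = \sqrt{-51 - \frac{11}{30}} = \sqrt{- \frac{1541}{30}} = \frac{i \sqrt{46230}}{30}$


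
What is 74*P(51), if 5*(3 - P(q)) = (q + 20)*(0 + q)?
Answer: -266844/5 ≈ -53369.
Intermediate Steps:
P(q) = 3 - q*(20 + q)/5 (P(q) = 3 - (q + 20)*(0 + q)/5 = 3 - (20 + q)*q/5 = 3 - q*(20 + q)/5)
74*P(51) = 74*(3 - 4*51 - ⅕*51²) = 74*(3 - 204 - ⅕*2601) = 74*(3 - 204 - 2601/5) = 74*(-3606/5) = -266844/5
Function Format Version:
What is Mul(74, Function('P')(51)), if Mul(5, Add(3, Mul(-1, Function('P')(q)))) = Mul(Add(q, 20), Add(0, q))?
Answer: Rational(-266844, 5) ≈ -53369.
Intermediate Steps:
Function('P')(q) = Add(3, Mul(Rational(-1, 5), q, Add(20, q))) (Function('P')(q) = Add(3, Mul(Rational(-1, 5), Mul(Add(q, 20), Add(0, q)))) = Add(3, Mul(Rational(-1, 5), Mul(Add(20, q), q))) = Add(3, Mul(Rational(-1, 5), Mul(q, Add(20, q)))) = Add(3, Mul(Rational(-1, 5), q, Add(20, q))))
Mul(74, Function('P')(51)) = Mul(74, Add(3, Mul(-4, 51), Mul(Rational(-1, 5), Pow(51, 2)))) = Mul(74, Add(3, -204, Mul(Rational(-1, 5), 2601))) = Mul(74, Add(3, -204, Rational(-2601, 5))) = Mul(74, Rational(-3606, 5)) = Rational(-266844, 5)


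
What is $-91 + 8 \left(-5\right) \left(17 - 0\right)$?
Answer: $-771$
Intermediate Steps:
$-91 + 8 \left(-5\right) \left(17 - 0\right) = -91 - 40 \left(17 + 0\right) = -91 - 680 = -771$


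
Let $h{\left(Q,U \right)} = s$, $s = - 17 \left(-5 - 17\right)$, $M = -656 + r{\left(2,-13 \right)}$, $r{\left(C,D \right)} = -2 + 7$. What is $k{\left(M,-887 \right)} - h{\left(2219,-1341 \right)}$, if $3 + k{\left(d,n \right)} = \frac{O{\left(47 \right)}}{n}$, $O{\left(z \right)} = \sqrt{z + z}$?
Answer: $-377 - \frac{\sqrt{94}}{887} \approx -377.01$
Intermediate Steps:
$r{\left(C,D \right)} = 5$
$M = -651$ ($M = -656 + 5 = -651$)
$O{\left(z \right)} = \sqrt{2} \sqrt{z}$ ($O{\left(z \right)} = \sqrt{2 z} = \sqrt{2} \sqrt{z}$)
$k{\left(d,n \right)} = -3 + \frac{\sqrt{94}}{n}$ ($k{\left(d,n \right)} = -3 + \frac{\sqrt{2} \sqrt{47}}{n} = -3 + \frac{\sqrt{94}}{n}$)
$s = 374$ ($s = \left(-17\right) \left(-22\right) = 374$)
$h{\left(Q,U \right)} = 374$
$k{\left(M,-887 \right)} - h{\left(2219,-1341 \right)} = \left(-3 + \frac{\sqrt{94}}{-887}\right) - 374 = \left(-3 + \sqrt{94} \left(- \frac{1}{887}\right)\right) - 374 = \left(-3 - \frac{\sqrt{94}}{887}\right) - 374 = -377 - \frac{\sqrt{94}}{887}$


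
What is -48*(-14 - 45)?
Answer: 2832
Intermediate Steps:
-48*(-14 - 45) = -48*(-59) = 2832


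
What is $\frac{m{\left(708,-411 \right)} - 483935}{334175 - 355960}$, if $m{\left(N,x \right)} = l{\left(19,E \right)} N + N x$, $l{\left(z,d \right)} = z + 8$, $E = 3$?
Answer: $\frac{755807}{21785} \approx 34.694$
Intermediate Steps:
$l{\left(z,d \right)} = 8 + z$
$m{\left(N,x \right)} = 27 N + N x$ ($m{\left(N,x \right)} = \left(8 + 19\right) N + N x = 27 N + N x$)
$\frac{m{\left(708,-411 \right)} - 483935}{334175 - 355960} = \frac{708 \left(27 - 411\right) - 483935}{334175 - 355960} = \frac{708 \left(-384\right) - 483935}{-21785} = \left(-271872 - 483935\right) \left(- \frac{1}{21785}\right) = \left(-755807\right) \left(- \frac{1}{21785}\right) = \frac{755807}{21785}$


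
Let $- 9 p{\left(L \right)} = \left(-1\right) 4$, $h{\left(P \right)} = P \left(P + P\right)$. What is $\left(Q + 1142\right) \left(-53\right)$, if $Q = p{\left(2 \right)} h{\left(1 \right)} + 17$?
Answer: $- \frac{553267}{9} \approx -61474.0$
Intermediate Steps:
$h{\left(P \right)} = 2 P^{2}$ ($h{\left(P \right)} = P 2 P = 2 P^{2}$)
$p{\left(L \right)} = \frac{4}{9}$ ($p{\left(L \right)} = - \frac{\left(-1\right) 4}{9} = \left(- \frac{1}{9}\right) \left(-4\right) = \frac{4}{9}$)
$Q = \frac{161}{9}$ ($Q = \frac{4 \cdot 2 \cdot 1^{2}}{9} + 17 = \frac{4 \cdot 2 \cdot 1}{9} + 17 = \frac{4}{9} \cdot 2 + 17 = \frac{8}{9} + 17 = \frac{161}{9} \approx 17.889$)
$\left(Q + 1142\right) \left(-53\right) = \left(\frac{161}{9} + 1142\right) \left(-53\right) = \frac{10439}{9} \left(-53\right) = - \frac{553267}{9}$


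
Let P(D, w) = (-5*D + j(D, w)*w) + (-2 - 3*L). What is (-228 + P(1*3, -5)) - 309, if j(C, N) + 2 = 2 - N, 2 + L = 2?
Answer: -579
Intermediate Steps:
L = 0 (L = -2 + 2 = 0)
j(C, N) = -N (j(C, N) = -2 + (2 - N) = -N)
P(D, w) = -2 - w² - 5*D (P(D, w) = (-5*D + (-w)*w) + (-2 - 3*0) = (-5*D - w²) + (-2 + 0) = (-w² - 5*D) - 2 = -2 - w² - 5*D)
(-228 + P(1*3, -5)) - 309 = (-228 + (-2 - 1*(-5)² - 5*3)) - 309 = (-228 + (-2 - 1*25 - 5*3)) - 309 = (-228 + (-2 - 25 - 15)) - 309 = (-228 - 42) - 309 = -270 - 309 = -579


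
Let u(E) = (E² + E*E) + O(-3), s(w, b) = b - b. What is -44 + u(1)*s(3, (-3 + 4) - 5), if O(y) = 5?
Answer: -44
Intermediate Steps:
s(w, b) = 0
u(E) = 5 + 2*E² (u(E) = (E² + E*E) + 5 = (E² + E²) + 5 = 2*E² + 5 = 5 + 2*E²)
-44 + u(1)*s(3, (-3 + 4) - 5) = -44 + (5 + 2*1²)*0 = -44 + (5 + 2*1)*0 = -44 + (5 + 2)*0 = -44 + 7*0 = -44 + 0 = -44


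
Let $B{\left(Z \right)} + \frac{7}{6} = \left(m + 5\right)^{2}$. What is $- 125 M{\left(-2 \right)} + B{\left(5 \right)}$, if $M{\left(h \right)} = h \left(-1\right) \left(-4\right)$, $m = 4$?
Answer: $\frac{6479}{6} \approx 1079.8$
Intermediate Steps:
$M{\left(h \right)} = 4 h$ ($M{\left(h \right)} = - h \left(-4\right) = 4 h$)
$B{\left(Z \right)} = \frac{479}{6}$ ($B{\left(Z \right)} = - \frac{7}{6} + \left(4 + 5\right)^{2} = - \frac{7}{6} + 9^{2} = - \frac{7}{6} + 81 = \frac{479}{6}$)
$- 125 M{\left(-2 \right)} + B{\left(5 \right)} = - 125 \cdot 4 \left(-2\right) + \frac{479}{6} = \left(-125\right) \left(-8\right) + \frac{479}{6} = 1000 + \frac{479}{6} = \frac{6479}{6}$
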